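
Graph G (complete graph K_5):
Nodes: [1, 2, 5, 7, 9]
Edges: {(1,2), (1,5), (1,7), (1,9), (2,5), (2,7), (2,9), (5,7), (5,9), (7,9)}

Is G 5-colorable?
A valid 5-coloring: color 1: [1]; color 2: [5]; color 3: [7]; color 4: [9]; color 5: [2].
(χ(G) = 5 ≤ 5.)

Yes, G is 5-colorable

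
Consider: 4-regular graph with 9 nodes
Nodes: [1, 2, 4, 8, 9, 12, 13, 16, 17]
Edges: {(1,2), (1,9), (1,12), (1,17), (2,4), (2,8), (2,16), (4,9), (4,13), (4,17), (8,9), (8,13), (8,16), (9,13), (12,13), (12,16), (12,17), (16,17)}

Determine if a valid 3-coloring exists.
Yes, G is 3-colorable

A valid 3-coloring: color 1: [1, 13, 16]; color 2: [2, 9, 17]; color 3: [4, 8, 12].
(χ(G) = 3 ≤ 3.)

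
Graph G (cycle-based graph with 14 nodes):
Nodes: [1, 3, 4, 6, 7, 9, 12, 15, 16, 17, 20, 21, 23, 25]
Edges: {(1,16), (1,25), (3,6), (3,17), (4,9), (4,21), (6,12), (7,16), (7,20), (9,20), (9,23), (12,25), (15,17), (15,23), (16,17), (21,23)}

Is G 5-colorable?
A valid 5-coloring: color 1: [4, 6, 7, 17, 23, 25]; color 2: [3, 9, 12, 15, 16, 21]; color 3: [1, 20].
(χ(G) = 3 ≤ 5.)

Yes, G is 5-colorable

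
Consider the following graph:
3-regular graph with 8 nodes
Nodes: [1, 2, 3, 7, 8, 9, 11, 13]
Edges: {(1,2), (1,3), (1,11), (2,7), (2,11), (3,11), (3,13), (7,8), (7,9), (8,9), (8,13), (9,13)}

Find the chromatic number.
Clique number ω(G) = 3 (lower bound: χ ≥ ω).
The clique on [1, 2, 11] has size 3, forcing χ ≥ 3, and the coloring below uses 3 colors, so χ(G) = 3.
A valid 3-coloring: color 1: [2, 3, 8]; color 2: [1, 7, 13]; color 3: [9, 11].

χ(G) = 3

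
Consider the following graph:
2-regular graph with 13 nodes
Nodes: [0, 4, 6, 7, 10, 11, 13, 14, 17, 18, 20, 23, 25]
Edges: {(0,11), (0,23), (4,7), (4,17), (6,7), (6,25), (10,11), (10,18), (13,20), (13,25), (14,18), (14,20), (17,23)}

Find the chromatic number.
Clique number ω(G) = 2 (lower bound: χ ≥ ω).
Odd cycle [14, 18, 10, 11, 0, 23, 17, 4, 7, 6, 25, 13, 20] needs 3 colors (χ ≥ 3).
The coloring below uses 3 colors, so χ(G) = 3.
A valid 3-coloring: color 1: [4, 6, 11, 13, 14, 23]; color 2: [0, 7, 10, 17, 20, 25]; color 3: [18].

χ(G) = 3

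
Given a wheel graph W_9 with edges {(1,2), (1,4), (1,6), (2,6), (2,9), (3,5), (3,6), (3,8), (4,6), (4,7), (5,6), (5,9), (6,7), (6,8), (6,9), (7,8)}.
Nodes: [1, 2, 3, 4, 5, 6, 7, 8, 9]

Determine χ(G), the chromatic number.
χ(G) = 3

Clique number ω(G) = 3 (lower bound: χ ≥ ω).
The clique on [1, 2, 6] has size 3, forcing χ ≥ 3, and the coloring below uses 3 colors, so χ(G) = 3.
A valid 3-coloring: color 1: [6]; color 2: [1, 3, 7, 9]; color 3: [2, 4, 5, 8].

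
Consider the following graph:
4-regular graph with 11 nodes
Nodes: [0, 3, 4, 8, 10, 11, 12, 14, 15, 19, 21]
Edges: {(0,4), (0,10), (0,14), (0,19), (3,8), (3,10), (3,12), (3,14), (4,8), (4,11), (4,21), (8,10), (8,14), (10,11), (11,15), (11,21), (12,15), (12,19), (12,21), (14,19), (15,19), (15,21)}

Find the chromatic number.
Clique number ω(G) = 3 (lower bound: χ ≥ ω).
The clique on [0, 14, 19] has size 3, forcing χ ≥ 3, and the coloring below uses 3 colors, so χ(G) = 3.
A valid 3-coloring: color 1: [0, 8, 11, 12]; color 2: [4, 10, 14, 15]; color 3: [3, 19, 21].

χ(G) = 3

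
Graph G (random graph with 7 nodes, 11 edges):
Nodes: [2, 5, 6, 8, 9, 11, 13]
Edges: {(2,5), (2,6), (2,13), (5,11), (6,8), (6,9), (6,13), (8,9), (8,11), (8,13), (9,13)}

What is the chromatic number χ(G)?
χ(G) = 4

Clique number ω(G) = 4 (lower bound: χ ≥ ω).
The clique on [6, 8, 9, 13] has size 4, forcing χ ≥ 4, and the coloring below uses 4 colors, so χ(G) = 4.
A valid 4-coloring: color 1: [2, 8]; color 2: [11, 13]; color 3: [5, 6]; color 4: [9].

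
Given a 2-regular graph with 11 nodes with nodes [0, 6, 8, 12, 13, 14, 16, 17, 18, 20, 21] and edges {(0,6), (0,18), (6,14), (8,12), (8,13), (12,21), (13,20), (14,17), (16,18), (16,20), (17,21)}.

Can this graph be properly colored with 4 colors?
Yes, G is 4-colorable

A valid 4-coloring: color 1: [0, 12, 13, 14, 16]; color 2: [6, 8, 18, 20, 21]; color 3: [17].
(χ(G) = 3 ≤ 4.)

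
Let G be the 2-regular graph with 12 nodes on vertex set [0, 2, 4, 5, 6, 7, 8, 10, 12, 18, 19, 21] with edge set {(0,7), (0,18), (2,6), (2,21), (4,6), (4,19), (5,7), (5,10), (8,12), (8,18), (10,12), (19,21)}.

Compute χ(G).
Clique number ω(G) = 2 (lower bound: χ ≥ ω).
Odd cycle [2, 21, 19, 4, 6] needs 3 colors (χ ≥ 3).
The coloring below uses 3 colors, so χ(G) = 3.
A valid 3-coloring: color 1: [2, 4, 7, 8, 10]; color 2: [0, 5, 6, 12, 19]; color 3: [18, 21].

χ(G) = 3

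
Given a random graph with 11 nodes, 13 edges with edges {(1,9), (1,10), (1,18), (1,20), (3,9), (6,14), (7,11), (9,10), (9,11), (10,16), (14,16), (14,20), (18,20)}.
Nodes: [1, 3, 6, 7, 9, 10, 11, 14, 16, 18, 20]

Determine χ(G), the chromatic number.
χ(G) = 3

Clique number ω(G) = 3 (lower bound: χ ≥ ω).
The clique on [1, 9, 10] has size 3, forcing χ ≥ 3, and the coloring below uses 3 colors, so χ(G) = 3.
A valid 3-coloring: color 1: [6, 7, 9, 16, 20]; color 2: [1, 3, 11, 14]; color 3: [10, 18].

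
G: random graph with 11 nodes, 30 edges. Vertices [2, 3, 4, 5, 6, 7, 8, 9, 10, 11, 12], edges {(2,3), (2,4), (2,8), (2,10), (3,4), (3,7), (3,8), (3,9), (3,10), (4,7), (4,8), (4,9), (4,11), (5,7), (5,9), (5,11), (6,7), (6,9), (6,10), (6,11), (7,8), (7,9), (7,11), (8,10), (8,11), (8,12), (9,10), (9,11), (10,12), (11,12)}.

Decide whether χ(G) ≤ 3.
No, G is not 3-colorable

The clique on vertices [2, 3, 8, 10] has size 4 > 3, so it alone needs 4 colors.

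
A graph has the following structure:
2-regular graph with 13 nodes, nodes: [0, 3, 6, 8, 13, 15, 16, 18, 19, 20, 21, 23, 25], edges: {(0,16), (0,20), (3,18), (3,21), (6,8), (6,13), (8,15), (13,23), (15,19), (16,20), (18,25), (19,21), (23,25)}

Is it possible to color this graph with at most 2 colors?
No, G is not 2-colorable

The clique on vertices [0, 16, 20] has size 3 > 2, so it alone needs 3 colors.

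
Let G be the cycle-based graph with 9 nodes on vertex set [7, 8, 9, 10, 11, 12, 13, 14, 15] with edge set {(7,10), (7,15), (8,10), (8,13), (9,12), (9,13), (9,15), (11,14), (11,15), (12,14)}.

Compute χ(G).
χ(G) = 3

Clique number ω(G) = 2 (lower bound: χ ≥ ω).
Odd cycle [11, 14, 12, 9, 15] needs 3 colors (χ ≥ 3).
The coloring below uses 3 colors, so χ(G) = 3.
A valid 3-coloring: color 1: [10, 13, 14, 15]; color 2: [7, 8, 9, 11]; color 3: [12].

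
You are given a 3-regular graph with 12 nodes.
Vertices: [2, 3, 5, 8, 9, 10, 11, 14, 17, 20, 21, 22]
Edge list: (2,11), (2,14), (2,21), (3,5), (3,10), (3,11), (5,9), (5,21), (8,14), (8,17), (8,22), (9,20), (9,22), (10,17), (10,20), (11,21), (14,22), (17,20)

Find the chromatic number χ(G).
χ(G) = 3

Clique number ω(G) = 3 (lower bound: χ ≥ ω).
The clique on [2, 11, 21] has size 3, forcing χ ≥ 3, and the coloring below uses 3 colors, so χ(G) = 3.
A valid 3-coloring: color 1: [3, 9, 14, 17, 21]; color 2: [5, 8, 11, 20]; color 3: [2, 10, 22].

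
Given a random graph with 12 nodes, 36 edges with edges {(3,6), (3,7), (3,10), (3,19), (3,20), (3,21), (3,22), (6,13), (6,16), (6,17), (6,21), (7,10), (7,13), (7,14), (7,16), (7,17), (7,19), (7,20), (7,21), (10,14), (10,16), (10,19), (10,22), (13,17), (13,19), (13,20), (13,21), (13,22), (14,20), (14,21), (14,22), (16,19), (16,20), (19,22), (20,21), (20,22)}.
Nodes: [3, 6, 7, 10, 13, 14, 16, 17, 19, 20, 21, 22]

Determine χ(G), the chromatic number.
Clique number ω(G) = 4 (lower bound: χ ≥ ω).
The clique on [3, 10, 19, 22] has size 4, forcing χ ≥ 4, and the coloring below uses 4 colors, so χ(G) = 4.
A valid 4-coloring: color 1: [6, 7, 22]; color 2: [3, 13, 14, 16]; color 3: [10, 17, 20]; color 4: [19, 21].

χ(G) = 4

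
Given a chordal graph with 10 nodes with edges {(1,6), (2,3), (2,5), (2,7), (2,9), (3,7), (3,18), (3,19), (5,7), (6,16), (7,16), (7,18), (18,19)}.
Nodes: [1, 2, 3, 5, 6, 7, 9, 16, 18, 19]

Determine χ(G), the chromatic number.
Clique number ω(G) = 3 (lower bound: χ ≥ ω).
The clique on [2, 3, 7] has size 3, forcing χ ≥ 3, and the coloring below uses 3 colors, so χ(G) = 3.
A valid 3-coloring: color 1: [6, 7, 9, 19]; color 2: [1, 3, 5, 16]; color 3: [2, 18].

χ(G) = 3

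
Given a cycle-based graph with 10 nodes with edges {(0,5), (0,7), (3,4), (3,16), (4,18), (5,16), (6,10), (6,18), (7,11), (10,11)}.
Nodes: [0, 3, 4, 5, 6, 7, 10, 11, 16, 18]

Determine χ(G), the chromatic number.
Clique number ω(G) = 2 (lower bound: χ ≥ ω).
The graph is bipartite (no odd cycle), so 2 colors suffice: χ(G) = 2.
A valid 2-coloring: color 1: [3, 5, 7, 10, 18]; color 2: [0, 4, 6, 11, 16].

χ(G) = 2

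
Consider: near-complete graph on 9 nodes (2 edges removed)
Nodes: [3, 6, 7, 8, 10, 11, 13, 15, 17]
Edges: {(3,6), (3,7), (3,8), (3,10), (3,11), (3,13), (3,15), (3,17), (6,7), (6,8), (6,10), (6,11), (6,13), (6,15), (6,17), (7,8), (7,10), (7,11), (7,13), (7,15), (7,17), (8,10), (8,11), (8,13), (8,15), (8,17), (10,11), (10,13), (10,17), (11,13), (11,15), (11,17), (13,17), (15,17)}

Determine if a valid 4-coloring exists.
No, G is not 4-colorable

The clique on vertices [3, 6, 7, 8, 10, 11, 13, 17] has size 8 > 4, so it alone needs 8 colors.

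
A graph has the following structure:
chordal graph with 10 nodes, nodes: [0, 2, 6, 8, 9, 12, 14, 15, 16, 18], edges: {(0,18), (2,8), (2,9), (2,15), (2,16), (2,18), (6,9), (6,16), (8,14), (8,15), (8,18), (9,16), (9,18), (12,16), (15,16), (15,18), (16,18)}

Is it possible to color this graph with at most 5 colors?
Yes, G is 5-colorable

A valid 5-coloring: color 1: [0, 8, 16]; color 2: [6, 12, 14, 18]; color 3: [2]; color 4: [9, 15].
(χ(G) = 4 ≤ 5.)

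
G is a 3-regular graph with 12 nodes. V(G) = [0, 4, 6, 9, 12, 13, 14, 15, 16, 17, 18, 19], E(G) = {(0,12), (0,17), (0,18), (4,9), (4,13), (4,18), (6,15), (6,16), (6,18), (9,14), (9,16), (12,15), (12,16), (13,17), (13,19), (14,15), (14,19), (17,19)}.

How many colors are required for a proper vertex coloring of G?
Clique number ω(G) = 3 (lower bound: χ ≥ ω).
The clique on [13, 17, 19] has size 3, forcing χ ≥ 3, and the coloring below uses 3 colors, so χ(G) = 3.
A valid 3-coloring: color 1: [12, 14, 17, 18]; color 2: [0, 4, 15, 16, 19]; color 3: [6, 9, 13].

χ(G) = 3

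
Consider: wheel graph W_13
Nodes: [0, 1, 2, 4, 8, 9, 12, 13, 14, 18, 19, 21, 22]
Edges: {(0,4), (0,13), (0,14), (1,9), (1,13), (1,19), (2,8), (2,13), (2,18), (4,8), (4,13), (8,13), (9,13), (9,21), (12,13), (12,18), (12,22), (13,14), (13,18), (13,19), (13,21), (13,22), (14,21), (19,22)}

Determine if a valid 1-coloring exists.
No, G is not 1-colorable

The clique on vertices [0, 4, 13] has size 3 > 1, so it alone needs 3 colors.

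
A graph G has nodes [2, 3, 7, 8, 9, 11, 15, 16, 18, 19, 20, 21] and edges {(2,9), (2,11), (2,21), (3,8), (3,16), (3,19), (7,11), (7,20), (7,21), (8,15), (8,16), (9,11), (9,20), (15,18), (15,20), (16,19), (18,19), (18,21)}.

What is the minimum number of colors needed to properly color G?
χ(G) = 3

Clique number ω(G) = 3 (lower bound: χ ≥ ω).
The clique on [2, 9, 11] has size 3, forcing χ ≥ 3, and the coloring below uses 3 colors, so χ(G) = 3.
A valid 3-coloring: color 1: [2, 3, 18, 20]; color 2: [7, 8, 9, 19]; color 3: [11, 15, 16, 21].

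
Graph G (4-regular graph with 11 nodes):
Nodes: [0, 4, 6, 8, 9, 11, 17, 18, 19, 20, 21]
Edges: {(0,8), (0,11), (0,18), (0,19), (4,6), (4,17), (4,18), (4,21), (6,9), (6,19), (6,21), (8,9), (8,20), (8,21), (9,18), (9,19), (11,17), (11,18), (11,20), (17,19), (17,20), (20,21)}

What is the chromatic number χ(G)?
Clique number ω(G) = 3 (lower bound: χ ≥ ω).
The clique on [0, 11, 18] has size 3, forcing χ ≥ 3, and the coloring below uses 3 colors, so χ(G) = 3.
A valid 3-coloring: color 1: [11, 19, 21]; color 2: [6, 8, 17, 18]; color 3: [0, 4, 9, 20].

χ(G) = 3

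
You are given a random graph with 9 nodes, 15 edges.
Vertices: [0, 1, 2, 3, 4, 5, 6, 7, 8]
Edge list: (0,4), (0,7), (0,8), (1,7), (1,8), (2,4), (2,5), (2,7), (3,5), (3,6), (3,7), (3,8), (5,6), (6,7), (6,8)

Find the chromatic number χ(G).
χ(G) = 3

Clique number ω(G) = 3 (lower bound: χ ≥ ω).
The clique on [3, 6, 8] has size 3, forcing χ ≥ 3, and the coloring below uses 3 colors, so χ(G) = 3.
A valid 3-coloring: color 1: [4, 5, 7, 8]; color 2: [0, 1, 2, 3]; color 3: [6].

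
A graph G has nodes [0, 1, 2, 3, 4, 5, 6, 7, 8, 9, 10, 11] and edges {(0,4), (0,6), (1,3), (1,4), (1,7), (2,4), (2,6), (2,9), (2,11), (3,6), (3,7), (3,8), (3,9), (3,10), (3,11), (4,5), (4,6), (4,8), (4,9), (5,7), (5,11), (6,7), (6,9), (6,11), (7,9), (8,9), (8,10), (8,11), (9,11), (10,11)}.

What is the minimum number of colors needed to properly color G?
χ(G) = 4

Clique number ω(G) = 4 (lower bound: χ ≥ ω).
The clique on [2, 6, 9, 11] has size 4, forcing χ ≥ 4, and the coloring below uses 4 colors, so χ(G) = 4.
A valid 4-coloring: color 1: [1, 5, 6, 8]; color 2: [0, 2, 3]; color 3: [4, 7, 11]; color 4: [9, 10].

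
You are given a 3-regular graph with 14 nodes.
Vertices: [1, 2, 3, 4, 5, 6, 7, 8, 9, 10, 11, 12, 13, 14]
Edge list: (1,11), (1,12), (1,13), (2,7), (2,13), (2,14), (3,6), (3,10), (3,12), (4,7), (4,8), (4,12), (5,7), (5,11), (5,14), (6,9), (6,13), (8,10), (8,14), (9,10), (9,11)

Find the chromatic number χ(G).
Clique number ω(G) = 2 (lower bound: χ ≥ ω).
Odd cycle [8, 4, 7, 2, 14] needs 3 colors (χ ≥ 3).
The coloring below uses 3 colors, so χ(G) = 3.
A valid 3-coloring: color 1: [7, 10, 11, 12, 13, 14]; color 2: [1, 2, 3, 4, 5, 9]; color 3: [6, 8].

χ(G) = 3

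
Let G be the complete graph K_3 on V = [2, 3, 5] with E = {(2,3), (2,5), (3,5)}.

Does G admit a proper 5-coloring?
Yes, G is 5-colorable

A valid 5-coloring: color 1: [5]; color 2: [3]; color 3: [2].
(χ(G) = 3 ≤ 5.)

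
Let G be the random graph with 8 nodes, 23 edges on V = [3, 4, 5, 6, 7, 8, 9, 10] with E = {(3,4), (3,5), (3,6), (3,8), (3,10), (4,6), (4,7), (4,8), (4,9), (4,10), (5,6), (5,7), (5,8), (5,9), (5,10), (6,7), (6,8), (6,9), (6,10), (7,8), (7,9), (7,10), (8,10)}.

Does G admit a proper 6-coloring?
Yes, G is 6-colorable

A valid 6-coloring: color 1: [6]; color 2: [9, 10]; color 3: [8]; color 4: [3, 7]; color 5: [4, 5].
(χ(G) = 5 ≤ 6.)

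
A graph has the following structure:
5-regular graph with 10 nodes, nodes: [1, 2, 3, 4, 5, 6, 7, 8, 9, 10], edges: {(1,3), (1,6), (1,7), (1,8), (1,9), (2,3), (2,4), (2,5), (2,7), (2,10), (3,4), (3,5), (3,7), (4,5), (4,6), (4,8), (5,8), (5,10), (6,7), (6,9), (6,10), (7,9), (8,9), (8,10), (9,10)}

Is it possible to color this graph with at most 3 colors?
No, G is not 3-colorable

The clique on vertices [1, 6, 7, 9] has size 4 > 3, so it alone needs 4 colors.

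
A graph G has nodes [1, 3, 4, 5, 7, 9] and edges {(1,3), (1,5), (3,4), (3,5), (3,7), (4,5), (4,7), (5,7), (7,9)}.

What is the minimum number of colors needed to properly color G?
Clique number ω(G) = 4 (lower bound: χ ≥ ω).
The clique on [3, 4, 5, 7] has size 4, forcing χ ≥ 4, and the coloring below uses 4 colors, so χ(G) = 4.
A valid 4-coloring: color 1: [3, 9]; color 2: [1, 7]; color 3: [5]; color 4: [4].

χ(G) = 4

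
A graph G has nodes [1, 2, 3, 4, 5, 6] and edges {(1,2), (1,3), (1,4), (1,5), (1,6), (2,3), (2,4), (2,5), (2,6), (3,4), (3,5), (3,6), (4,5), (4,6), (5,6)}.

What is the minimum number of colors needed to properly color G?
χ(G) = 6

Clique number ω(G) = 6 (lower bound: χ ≥ ω).
The clique on [1, 2, 3, 4, 5, 6] has size 6, forcing χ ≥ 6, and the coloring below uses 6 colors, so χ(G) = 6.
A valid 6-coloring: color 1: [4]; color 2: [6]; color 3: [1]; color 4: [2]; color 5: [5]; color 6: [3].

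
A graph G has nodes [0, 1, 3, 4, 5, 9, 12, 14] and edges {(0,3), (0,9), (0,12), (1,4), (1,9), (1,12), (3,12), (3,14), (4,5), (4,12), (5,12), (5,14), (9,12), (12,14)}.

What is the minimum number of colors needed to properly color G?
Clique number ω(G) = 3 (lower bound: χ ≥ ω).
Odd cycle [1, 9, 0, 3, 14, 5, 4] needs 3 colors (χ ≥ 3).
Vertex 12 is adjacent to every vertex of [0, 1, 3, 4, 5, 9, 14], which already need 3 colors among themselves, so 12 needs a new color (χ ≥ 4).
The coloring below uses 4 colors, so χ(G) = 4.
A valid 4-coloring: color 1: [12]; color 2: [0, 1, 5]; color 3: [3, 4, 9]; color 4: [14].

χ(G) = 4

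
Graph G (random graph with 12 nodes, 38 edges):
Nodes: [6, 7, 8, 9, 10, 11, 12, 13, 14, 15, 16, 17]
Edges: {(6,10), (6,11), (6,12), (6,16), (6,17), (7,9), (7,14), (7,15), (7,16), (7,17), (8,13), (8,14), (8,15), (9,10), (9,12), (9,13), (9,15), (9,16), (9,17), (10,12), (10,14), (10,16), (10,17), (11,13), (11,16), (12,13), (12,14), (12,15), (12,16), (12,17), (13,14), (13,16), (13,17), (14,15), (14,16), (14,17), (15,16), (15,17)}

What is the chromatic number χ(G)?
Clique number ω(G) = 4 (lower bound: χ ≥ ω).
The clique on [9, 10, 12, 16] has size 4, forcing χ ≥ 4, and the coloring below uses 4 colors, so χ(G) = 4.
A valid 4-coloring: color 1: [8, 16, 17]; color 2: [6, 9, 14]; color 3: [7, 11, 12]; color 4: [10, 13, 15].

χ(G) = 4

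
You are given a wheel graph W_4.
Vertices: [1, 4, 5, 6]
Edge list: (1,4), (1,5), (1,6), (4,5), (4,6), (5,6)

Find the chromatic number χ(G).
χ(G) = 4

Clique number ω(G) = 4 (lower bound: χ ≥ ω).
The clique on [1, 4, 5, 6] has size 4, forcing χ ≥ 4, and the coloring below uses 4 colors, so χ(G) = 4.
A valid 4-coloring: color 1: [6]; color 2: [5]; color 3: [1]; color 4: [4].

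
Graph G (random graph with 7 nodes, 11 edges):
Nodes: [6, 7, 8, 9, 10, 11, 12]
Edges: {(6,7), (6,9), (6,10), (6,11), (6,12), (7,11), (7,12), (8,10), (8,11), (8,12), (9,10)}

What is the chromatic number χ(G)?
χ(G) = 3

Clique number ω(G) = 3 (lower bound: χ ≥ ω).
The clique on [6, 9, 10] has size 3, forcing χ ≥ 3, and the coloring below uses 3 colors, so χ(G) = 3.
A valid 3-coloring: color 1: [6, 8]; color 2: [7, 10]; color 3: [9, 11, 12].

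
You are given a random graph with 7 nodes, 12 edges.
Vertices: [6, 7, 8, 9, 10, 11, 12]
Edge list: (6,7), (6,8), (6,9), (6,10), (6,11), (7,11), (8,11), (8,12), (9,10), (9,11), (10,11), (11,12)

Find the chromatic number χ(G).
Clique number ω(G) = 4 (lower bound: χ ≥ ω).
The clique on [6, 9, 10, 11] has size 4, forcing χ ≥ 4, and the coloring below uses 4 colors, so χ(G) = 4.
A valid 4-coloring: color 1: [11]; color 2: [6, 12]; color 3: [7, 8, 9]; color 4: [10].

χ(G) = 4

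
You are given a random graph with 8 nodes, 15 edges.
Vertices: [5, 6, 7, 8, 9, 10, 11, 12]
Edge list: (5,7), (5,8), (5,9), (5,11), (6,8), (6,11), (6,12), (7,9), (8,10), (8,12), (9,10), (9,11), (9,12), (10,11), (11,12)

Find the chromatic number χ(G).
Clique number ω(G) = 3 (lower bound: χ ≥ ω).
The clique on [6, 8, 12] has size 3, forcing χ ≥ 3, and the coloring below uses 3 colors, so χ(G) = 3.
A valid 3-coloring: color 1: [6, 9]; color 2: [7, 8, 11]; color 3: [5, 10, 12].

χ(G) = 3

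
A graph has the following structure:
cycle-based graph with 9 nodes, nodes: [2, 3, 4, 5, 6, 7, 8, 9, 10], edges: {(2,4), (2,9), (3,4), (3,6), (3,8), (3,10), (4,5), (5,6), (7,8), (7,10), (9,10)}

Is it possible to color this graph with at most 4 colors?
A valid 4-coloring: color 1: [3, 5, 7, 9]; color 2: [4, 6, 8, 10]; color 3: [2].
(χ(G) = 3 ≤ 4.)

Yes, G is 4-colorable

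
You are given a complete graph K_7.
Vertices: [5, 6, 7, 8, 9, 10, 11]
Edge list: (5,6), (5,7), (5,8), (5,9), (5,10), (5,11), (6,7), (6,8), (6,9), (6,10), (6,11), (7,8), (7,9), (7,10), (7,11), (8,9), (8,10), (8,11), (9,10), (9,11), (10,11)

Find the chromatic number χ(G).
Clique number ω(G) = 7 (lower bound: χ ≥ ω).
The clique on [5, 6, 7, 8, 9, 10, 11] has size 7, forcing χ ≥ 7, and the coloring below uses 7 colors, so χ(G) = 7.
A valid 7-coloring: color 1: [11]; color 2: [6]; color 3: [8]; color 4: [7]; color 5: [10]; color 6: [5]; color 7: [9].

χ(G) = 7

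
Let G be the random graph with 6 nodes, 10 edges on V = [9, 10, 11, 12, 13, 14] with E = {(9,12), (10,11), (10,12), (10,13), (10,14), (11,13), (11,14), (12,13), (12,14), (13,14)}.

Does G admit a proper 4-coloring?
Yes, G is 4-colorable

A valid 4-coloring: color 1: [11, 12]; color 2: [9, 14]; color 3: [13]; color 4: [10].
(χ(G) = 4 ≤ 4.)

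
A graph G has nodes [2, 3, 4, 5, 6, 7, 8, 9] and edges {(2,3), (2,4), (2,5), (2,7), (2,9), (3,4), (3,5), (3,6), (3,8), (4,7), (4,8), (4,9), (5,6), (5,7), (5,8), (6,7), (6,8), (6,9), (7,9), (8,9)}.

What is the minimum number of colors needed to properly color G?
χ(G) = 4

Clique number ω(G) = 4 (lower bound: χ ≥ ω).
The clique on [3, 5, 6, 8] has size 4, forcing χ ≥ 4, and the coloring below uses 4 colors, so χ(G) = 4.
A valid 4-coloring: color 1: [2, 8]; color 2: [4, 6]; color 3: [5, 9]; color 4: [3, 7].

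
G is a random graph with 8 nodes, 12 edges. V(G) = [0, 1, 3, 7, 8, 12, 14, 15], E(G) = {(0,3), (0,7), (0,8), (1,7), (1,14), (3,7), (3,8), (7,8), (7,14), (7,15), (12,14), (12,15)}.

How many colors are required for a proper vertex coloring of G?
Clique number ω(G) = 4 (lower bound: χ ≥ ω).
The clique on [0, 3, 7, 8] has size 4, forcing χ ≥ 4, and the coloring below uses 4 colors, so χ(G) = 4.
A valid 4-coloring: color 1: [7, 12]; color 2: [3, 14, 15]; color 3: [0, 1]; color 4: [8].

χ(G) = 4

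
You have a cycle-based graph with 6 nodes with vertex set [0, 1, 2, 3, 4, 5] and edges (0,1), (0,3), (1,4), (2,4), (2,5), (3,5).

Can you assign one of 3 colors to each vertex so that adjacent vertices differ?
Yes, G is 3-colorable

A valid 3-coloring: color 1: [1, 2, 3]; color 2: [0, 4, 5].
(χ(G) = 2 ≤ 3.)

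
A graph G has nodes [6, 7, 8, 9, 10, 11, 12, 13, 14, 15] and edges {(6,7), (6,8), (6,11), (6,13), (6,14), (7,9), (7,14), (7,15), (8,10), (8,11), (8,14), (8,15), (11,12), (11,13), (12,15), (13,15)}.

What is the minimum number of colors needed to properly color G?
χ(G) = 3

Clique number ω(G) = 3 (lower bound: χ ≥ ω).
The clique on [6, 8, 11] has size 3, forcing χ ≥ 3, and the coloring below uses 3 colors, so χ(G) = 3.
A valid 3-coloring: color 1: [6, 9, 10, 15]; color 2: [7, 8, 12, 13]; color 3: [11, 14].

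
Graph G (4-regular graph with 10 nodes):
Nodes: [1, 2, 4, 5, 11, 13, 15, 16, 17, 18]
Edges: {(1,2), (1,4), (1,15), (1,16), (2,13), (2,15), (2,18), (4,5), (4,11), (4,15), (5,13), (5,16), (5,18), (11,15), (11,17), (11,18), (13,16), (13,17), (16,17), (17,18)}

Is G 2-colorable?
The clique on vertices [1, 2, 15] has size 3 > 2, so it alone needs 3 colors.

No, G is not 2-colorable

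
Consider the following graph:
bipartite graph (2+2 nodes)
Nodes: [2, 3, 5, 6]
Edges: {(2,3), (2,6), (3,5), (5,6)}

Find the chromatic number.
Clique number ω(G) = 2 (lower bound: χ ≥ ω).
The graph is bipartite (no odd cycle), so 2 colors suffice: χ(G) = 2.
A valid 2-coloring: color 1: [2, 5]; color 2: [3, 6].

χ(G) = 2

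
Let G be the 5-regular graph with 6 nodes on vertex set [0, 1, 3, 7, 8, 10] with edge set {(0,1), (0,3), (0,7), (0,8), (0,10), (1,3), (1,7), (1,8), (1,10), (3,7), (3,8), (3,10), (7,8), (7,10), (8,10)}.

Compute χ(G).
χ(G) = 6

Clique number ω(G) = 6 (lower bound: χ ≥ ω).
The clique on [0, 1, 3, 7, 8, 10] has size 6, forcing χ ≥ 6, and the coloring below uses 6 colors, so χ(G) = 6.
A valid 6-coloring: color 1: [0]; color 2: [3]; color 3: [8]; color 4: [1]; color 5: [10]; color 6: [7].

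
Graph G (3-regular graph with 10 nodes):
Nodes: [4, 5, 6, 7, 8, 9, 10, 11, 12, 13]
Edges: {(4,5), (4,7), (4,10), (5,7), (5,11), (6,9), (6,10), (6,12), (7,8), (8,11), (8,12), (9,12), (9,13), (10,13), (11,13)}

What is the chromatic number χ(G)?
Clique number ω(G) = 3 (lower bound: χ ≥ ω).
The clique on [4, 5, 7] has size 3, forcing χ ≥ 3, and the coloring below uses 3 colors, so χ(G) = 3.
A valid 3-coloring: color 1: [5, 6, 8, 13]; color 2: [7, 10, 11, 12]; color 3: [4, 9].

χ(G) = 3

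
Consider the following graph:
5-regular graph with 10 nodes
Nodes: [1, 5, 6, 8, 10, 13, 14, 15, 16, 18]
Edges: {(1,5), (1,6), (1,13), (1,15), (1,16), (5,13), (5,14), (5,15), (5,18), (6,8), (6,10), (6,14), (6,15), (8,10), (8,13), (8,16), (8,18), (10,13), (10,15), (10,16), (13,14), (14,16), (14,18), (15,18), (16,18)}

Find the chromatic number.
χ(G) = 4

Clique number ω(G) = 3 (lower bound: χ ≥ ω).
Odd cycle [14, 13, 1, 15, 18] needs 3 colors (χ ≥ 3).
Vertex 5 is adjacent to every vertex of [1, 13, 14, 15, 18], which already need 3 colors among themselves, so 5 needs a new color (χ ≥ 4).
The coloring below uses 4 colors, so χ(G) = 4.
A valid 4-coloring: color 1: [8, 14, 15]; color 2: [1, 10, 18]; color 3: [5, 6, 16]; color 4: [13].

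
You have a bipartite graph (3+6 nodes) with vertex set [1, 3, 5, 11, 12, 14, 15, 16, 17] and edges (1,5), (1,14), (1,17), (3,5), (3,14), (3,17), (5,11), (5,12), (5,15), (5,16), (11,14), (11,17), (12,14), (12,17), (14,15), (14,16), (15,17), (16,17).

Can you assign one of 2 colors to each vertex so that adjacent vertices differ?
A valid 2-coloring: color 1: [5, 14, 17]; color 2: [1, 3, 11, 12, 15, 16].
(χ(G) = 2 ≤ 2.)

Yes, G is 2-colorable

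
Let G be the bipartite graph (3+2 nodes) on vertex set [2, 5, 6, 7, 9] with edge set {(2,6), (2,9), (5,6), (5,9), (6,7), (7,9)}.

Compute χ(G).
Clique number ω(G) = 2 (lower bound: χ ≥ ω).
The graph is bipartite (no odd cycle), so 2 colors suffice: χ(G) = 2.
A valid 2-coloring: color 1: [6, 9]; color 2: [2, 5, 7].

χ(G) = 2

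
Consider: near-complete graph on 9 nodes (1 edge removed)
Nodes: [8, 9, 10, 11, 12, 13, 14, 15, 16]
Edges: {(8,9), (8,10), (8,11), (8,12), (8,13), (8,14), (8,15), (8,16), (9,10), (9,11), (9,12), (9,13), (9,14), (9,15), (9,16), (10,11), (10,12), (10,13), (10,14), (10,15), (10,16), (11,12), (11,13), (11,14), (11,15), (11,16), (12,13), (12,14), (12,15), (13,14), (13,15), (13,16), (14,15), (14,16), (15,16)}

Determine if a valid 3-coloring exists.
The clique on vertices [8, 9, 10, 11, 13, 14, 15, 16] has size 8 > 3, so it alone needs 8 colors.

No, G is not 3-colorable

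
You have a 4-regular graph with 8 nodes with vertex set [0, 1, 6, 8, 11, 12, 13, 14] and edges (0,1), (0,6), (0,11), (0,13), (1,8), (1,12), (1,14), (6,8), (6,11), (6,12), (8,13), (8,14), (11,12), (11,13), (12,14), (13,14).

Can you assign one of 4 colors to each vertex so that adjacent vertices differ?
Yes, G is 4-colorable

A valid 4-coloring: color 1: [1, 6, 13]; color 2: [11, 14]; color 3: [0, 8, 12].
(χ(G) = 3 ≤ 4.)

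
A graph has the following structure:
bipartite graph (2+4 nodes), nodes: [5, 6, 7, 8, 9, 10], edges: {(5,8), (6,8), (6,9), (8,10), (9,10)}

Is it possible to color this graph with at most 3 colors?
A valid 3-coloring: color 1: [7, 8, 9]; color 2: [5, 6, 10].
(χ(G) = 2 ≤ 3.)

Yes, G is 3-colorable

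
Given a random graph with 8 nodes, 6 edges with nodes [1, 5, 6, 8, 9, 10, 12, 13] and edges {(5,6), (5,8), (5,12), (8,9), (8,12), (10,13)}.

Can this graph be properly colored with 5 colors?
Yes, G is 5-colorable

A valid 5-coloring: color 1: [1, 6, 8, 13]; color 2: [5, 9, 10]; color 3: [12].
(χ(G) = 3 ≤ 5.)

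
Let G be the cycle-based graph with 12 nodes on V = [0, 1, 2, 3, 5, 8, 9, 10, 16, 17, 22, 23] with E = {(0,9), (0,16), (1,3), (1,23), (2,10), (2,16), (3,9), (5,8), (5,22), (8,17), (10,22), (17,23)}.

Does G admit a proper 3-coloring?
A valid 3-coloring: color 1: [1, 5, 9, 10, 16, 17]; color 2: [0, 2, 3, 8, 22, 23].
(χ(G) = 2 ≤ 3.)

Yes, G is 3-colorable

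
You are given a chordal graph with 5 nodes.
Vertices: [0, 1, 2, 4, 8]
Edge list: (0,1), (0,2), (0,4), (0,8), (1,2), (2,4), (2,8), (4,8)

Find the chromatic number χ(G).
Clique number ω(G) = 4 (lower bound: χ ≥ ω).
The clique on [0, 2, 4, 8] has size 4, forcing χ ≥ 4, and the coloring below uses 4 colors, so χ(G) = 4.
A valid 4-coloring: color 1: [2]; color 2: [0]; color 3: [1, 8]; color 4: [4].

χ(G) = 4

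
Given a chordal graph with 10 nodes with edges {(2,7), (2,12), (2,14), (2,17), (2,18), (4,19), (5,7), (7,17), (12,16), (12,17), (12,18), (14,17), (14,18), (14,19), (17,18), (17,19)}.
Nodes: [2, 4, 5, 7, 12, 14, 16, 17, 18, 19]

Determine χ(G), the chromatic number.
χ(G) = 4

Clique number ω(G) = 4 (lower bound: χ ≥ ω).
The clique on [2, 12, 17, 18] has size 4, forcing χ ≥ 4, and the coloring below uses 4 colors, so χ(G) = 4.
A valid 4-coloring: color 1: [4, 5, 16, 17]; color 2: [2, 19]; color 3: [7, 18]; color 4: [12, 14].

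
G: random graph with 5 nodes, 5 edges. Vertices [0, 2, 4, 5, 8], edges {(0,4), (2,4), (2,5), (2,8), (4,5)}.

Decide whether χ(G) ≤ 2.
The clique on vertices [2, 4, 5] has size 3 > 2, so it alone needs 3 colors.

No, G is not 2-colorable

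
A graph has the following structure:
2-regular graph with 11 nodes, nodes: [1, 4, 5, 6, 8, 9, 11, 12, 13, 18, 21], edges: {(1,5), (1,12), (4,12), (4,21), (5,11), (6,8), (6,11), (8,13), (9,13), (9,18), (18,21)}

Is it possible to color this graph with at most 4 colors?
Yes, G is 4-colorable

A valid 4-coloring: color 1: [1, 8, 9, 11, 21]; color 2: [4, 5, 6, 13, 18]; color 3: [12].
(χ(G) = 3 ≤ 4.)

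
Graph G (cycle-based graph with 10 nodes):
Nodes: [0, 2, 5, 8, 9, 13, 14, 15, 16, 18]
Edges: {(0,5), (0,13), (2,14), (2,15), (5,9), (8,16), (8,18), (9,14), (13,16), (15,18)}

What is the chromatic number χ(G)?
Clique number ω(G) = 2 (lower bound: χ ≥ ω).
The graph is bipartite (no odd cycle), so 2 colors suffice: χ(G) = 2.
A valid 2-coloring: color 1: [0, 2, 9, 16, 18]; color 2: [5, 8, 13, 14, 15].

χ(G) = 2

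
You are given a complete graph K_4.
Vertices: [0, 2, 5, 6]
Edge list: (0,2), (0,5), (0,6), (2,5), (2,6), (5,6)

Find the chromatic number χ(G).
Clique number ω(G) = 4 (lower bound: χ ≥ ω).
The clique on [0, 2, 5, 6] has size 4, forcing χ ≥ 4, and the coloring below uses 4 colors, so χ(G) = 4.
A valid 4-coloring: color 1: [6]; color 2: [0]; color 3: [2]; color 4: [5].

χ(G) = 4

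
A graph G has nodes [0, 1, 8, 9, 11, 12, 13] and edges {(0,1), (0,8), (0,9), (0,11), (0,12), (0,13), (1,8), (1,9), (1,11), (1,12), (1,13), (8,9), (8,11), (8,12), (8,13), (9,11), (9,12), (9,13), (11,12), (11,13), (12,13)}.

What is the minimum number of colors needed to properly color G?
χ(G) = 7

Clique number ω(G) = 7 (lower bound: χ ≥ ω).
The clique on [0, 1, 8, 9, 11, 12, 13] has size 7, forcing χ ≥ 7, and the coloring below uses 7 colors, so χ(G) = 7.
A valid 7-coloring: color 1: [11]; color 2: [13]; color 3: [0]; color 4: [1]; color 5: [12]; color 6: [8]; color 7: [9].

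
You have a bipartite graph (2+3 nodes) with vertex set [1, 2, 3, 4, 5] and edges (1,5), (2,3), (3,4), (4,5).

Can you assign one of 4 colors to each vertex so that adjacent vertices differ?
A valid 4-coloring: color 1: [3, 5]; color 2: [1, 2, 4].
(χ(G) = 2 ≤ 4.)

Yes, G is 4-colorable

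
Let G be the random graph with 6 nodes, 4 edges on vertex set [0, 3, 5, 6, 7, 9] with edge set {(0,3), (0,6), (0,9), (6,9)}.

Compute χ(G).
Clique number ω(G) = 3 (lower bound: χ ≥ ω).
The clique on [0, 6, 9] has size 3, forcing χ ≥ 3, and the coloring below uses 3 colors, so χ(G) = 3.
A valid 3-coloring: color 1: [0, 5, 7]; color 2: [3, 9]; color 3: [6].

χ(G) = 3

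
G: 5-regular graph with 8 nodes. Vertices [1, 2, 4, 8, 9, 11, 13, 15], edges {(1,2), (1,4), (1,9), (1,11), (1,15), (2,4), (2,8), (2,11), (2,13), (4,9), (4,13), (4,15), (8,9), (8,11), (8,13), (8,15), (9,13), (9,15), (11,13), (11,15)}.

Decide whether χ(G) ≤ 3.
No, G is not 3-colorable

The clique on vertices [2, 8, 11, 13] has size 4 > 3, so it alone needs 4 colors.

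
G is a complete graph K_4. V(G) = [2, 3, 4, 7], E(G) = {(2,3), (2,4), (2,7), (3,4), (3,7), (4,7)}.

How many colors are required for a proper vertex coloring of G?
Clique number ω(G) = 4 (lower bound: χ ≥ ω).
The clique on [2, 3, 4, 7] has size 4, forcing χ ≥ 4, and the coloring below uses 4 colors, so χ(G) = 4.
A valid 4-coloring: color 1: [3]; color 2: [7]; color 3: [2]; color 4: [4].

χ(G) = 4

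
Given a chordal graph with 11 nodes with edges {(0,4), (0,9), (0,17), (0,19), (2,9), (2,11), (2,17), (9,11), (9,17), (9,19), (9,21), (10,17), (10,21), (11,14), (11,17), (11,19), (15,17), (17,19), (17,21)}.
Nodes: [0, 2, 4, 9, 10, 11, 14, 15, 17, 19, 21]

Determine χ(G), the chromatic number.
χ(G) = 4

Clique number ω(G) = 4 (lower bound: χ ≥ ω).
The clique on [0, 9, 17, 19] has size 4, forcing χ ≥ 4, and the coloring below uses 4 colors, so χ(G) = 4.
A valid 4-coloring: color 1: [4, 14, 17]; color 2: [9, 10, 15]; color 3: [0, 11, 21]; color 4: [2, 19].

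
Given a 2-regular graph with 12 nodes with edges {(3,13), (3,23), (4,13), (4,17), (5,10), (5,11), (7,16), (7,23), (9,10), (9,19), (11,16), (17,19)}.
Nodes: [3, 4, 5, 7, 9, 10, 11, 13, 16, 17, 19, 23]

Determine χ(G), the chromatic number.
χ(G) = 2

Clique number ω(G) = 2 (lower bound: χ ≥ ω).
The graph is bipartite (no odd cycle), so 2 colors suffice: χ(G) = 2.
A valid 2-coloring: color 1: [3, 4, 7, 10, 11, 19]; color 2: [5, 9, 13, 16, 17, 23].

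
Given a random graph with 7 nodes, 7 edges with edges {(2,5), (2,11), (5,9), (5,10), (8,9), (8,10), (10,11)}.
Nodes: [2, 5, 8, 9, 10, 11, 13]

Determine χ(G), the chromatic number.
Clique number ω(G) = 2 (lower bound: χ ≥ ω).
The graph is bipartite (no odd cycle), so 2 colors suffice: χ(G) = 2.
A valid 2-coloring: color 1: [5, 8, 11, 13]; color 2: [2, 9, 10].

χ(G) = 2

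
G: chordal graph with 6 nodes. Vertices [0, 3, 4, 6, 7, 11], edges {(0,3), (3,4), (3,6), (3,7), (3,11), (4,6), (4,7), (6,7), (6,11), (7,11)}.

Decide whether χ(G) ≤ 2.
No, G is not 2-colorable

The clique on vertices [3, 6, 7, 11] has size 4 > 2, so it alone needs 4 colors.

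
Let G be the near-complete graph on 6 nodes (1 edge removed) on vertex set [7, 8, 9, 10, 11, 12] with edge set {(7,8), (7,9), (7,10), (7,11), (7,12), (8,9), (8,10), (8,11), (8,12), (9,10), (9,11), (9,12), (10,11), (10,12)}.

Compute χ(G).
χ(G) = 5

Clique number ω(G) = 5 (lower bound: χ ≥ ω).
The clique on [7, 8, 9, 10, 11] has size 5, forcing χ ≥ 5, and the coloring below uses 5 colors, so χ(G) = 5.
A valid 5-coloring: color 1: [8]; color 2: [7]; color 3: [10]; color 4: [9]; color 5: [11, 12].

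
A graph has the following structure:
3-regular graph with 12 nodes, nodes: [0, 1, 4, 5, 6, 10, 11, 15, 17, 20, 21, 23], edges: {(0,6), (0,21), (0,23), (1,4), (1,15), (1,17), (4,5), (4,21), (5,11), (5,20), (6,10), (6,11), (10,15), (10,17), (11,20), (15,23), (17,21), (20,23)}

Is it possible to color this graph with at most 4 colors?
A valid 4-coloring: color 1: [4, 6, 15, 17, 20]; color 2: [1, 5, 10, 21, 23]; color 3: [0, 11].
(χ(G) = 3 ≤ 4.)

Yes, G is 4-colorable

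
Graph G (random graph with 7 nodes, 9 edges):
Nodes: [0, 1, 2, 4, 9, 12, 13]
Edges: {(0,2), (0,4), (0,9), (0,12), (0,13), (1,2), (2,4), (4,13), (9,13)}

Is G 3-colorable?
A valid 3-coloring: color 1: [0, 1]; color 2: [2, 12, 13]; color 3: [4, 9].
(χ(G) = 3 ≤ 3.)

Yes, G is 3-colorable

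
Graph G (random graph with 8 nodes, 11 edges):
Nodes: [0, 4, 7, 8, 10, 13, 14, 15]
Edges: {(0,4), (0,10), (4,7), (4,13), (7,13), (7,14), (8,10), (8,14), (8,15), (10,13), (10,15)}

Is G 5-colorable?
Yes, G is 5-colorable

A valid 5-coloring: color 1: [4, 10, 14]; color 2: [0, 8, 13]; color 3: [7, 15].
(χ(G) = 3 ≤ 5.)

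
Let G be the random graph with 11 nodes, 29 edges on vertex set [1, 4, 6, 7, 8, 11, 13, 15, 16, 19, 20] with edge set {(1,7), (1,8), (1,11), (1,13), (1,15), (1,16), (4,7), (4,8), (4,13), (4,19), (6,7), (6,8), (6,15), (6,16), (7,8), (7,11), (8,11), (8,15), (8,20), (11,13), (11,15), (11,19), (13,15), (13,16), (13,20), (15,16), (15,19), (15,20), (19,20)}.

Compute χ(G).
χ(G) = 4

Clique number ω(G) = 4 (lower bound: χ ≥ ω).
The clique on [1, 13, 15, 16] has size 4, forcing χ ≥ 4, and the coloring below uses 4 colors, so χ(G) = 4.
A valid 4-coloring: color 1: [7, 15]; color 2: [8, 13, 19]; color 3: [4, 11, 16, 20]; color 4: [1, 6].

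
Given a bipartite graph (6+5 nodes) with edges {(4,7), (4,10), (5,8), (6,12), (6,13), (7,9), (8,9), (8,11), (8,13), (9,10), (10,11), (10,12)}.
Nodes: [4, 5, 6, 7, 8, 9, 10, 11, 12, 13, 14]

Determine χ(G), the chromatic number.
Clique number ω(G) = 2 (lower bound: χ ≥ ω).
The graph is bipartite (no odd cycle), so 2 colors suffice: χ(G) = 2.
A valid 2-coloring: color 1: [6, 7, 8, 10, 14]; color 2: [4, 5, 9, 11, 12, 13].

χ(G) = 2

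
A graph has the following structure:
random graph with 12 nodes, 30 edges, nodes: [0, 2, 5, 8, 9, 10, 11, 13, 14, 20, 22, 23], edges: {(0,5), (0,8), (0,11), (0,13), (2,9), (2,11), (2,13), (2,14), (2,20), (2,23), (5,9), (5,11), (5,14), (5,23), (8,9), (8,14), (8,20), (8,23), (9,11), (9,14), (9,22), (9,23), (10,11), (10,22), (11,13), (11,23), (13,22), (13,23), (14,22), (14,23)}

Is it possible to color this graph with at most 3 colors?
No, G is not 3-colorable

The clique on vertices [2, 9, 11, 23] has size 4 > 3, so it alone needs 4 colors.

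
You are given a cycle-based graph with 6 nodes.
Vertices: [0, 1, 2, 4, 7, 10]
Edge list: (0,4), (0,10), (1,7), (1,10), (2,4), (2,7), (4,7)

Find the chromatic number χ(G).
χ(G) = 3

Clique number ω(G) = 3 (lower bound: χ ≥ ω).
The clique on [2, 4, 7] has size 3, forcing χ ≥ 3, and the coloring below uses 3 colors, so χ(G) = 3.
A valid 3-coloring: color 1: [4, 10]; color 2: [0, 7]; color 3: [1, 2].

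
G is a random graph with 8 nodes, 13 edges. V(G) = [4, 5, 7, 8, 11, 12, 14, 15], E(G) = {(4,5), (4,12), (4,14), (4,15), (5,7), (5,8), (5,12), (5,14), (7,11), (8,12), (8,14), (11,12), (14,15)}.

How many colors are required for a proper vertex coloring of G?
χ(G) = 3

Clique number ω(G) = 3 (lower bound: χ ≥ ω).
The clique on [5, 8, 12] has size 3, forcing χ ≥ 3, and the coloring below uses 3 colors, so χ(G) = 3.
A valid 3-coloring: color 1: [5, 11, 15]; color 2: [7, 12, 14]; color 3: [4, 8].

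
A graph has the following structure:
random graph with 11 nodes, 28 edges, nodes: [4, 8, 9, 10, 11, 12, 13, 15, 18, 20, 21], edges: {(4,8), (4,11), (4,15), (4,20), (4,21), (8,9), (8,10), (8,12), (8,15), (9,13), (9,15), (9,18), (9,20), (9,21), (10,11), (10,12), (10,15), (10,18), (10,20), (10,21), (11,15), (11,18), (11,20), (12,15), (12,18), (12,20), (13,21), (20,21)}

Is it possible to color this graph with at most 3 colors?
The clique on vertices [8, 10, 12, 15] has size 4 > 3, so it alone needs 4 colors.

No, G is not 3-colorable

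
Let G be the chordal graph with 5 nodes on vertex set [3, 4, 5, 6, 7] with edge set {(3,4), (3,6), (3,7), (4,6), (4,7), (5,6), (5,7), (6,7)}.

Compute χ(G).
χ(G) = 4

Clique number ω(G) = 4 (lower bound: χ ≥ ω).
The clique on [3, 4, 6, 7] has size 4, forcing χ ≥ 4, and the coloring below uses 4 colors, so χ(G) = 4.
A valid 4-coloring: color 1: [6]; color 2: [7]; color 3: [3, 5]; color 4: [4].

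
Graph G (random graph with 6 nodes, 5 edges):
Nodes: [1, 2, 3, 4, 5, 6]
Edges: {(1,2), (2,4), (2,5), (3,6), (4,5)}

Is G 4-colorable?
A valid 4-coloring: color 1: [2, 6]; color 2: [1, 3, 4]; color 3: [5].
(χ(G) = 3 ≤ 4.)

Yes, G is 4-colorable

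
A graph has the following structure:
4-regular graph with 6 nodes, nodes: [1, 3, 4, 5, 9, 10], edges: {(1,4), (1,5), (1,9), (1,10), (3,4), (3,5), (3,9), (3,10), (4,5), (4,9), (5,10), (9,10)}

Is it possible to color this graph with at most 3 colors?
Yes, G is 3-colorable

A valid 3-coloring: color 1: [5, 9]; color 2: [4, 10]; color 3: [1, 3].
(χ(G) = 3 ≤ 3.)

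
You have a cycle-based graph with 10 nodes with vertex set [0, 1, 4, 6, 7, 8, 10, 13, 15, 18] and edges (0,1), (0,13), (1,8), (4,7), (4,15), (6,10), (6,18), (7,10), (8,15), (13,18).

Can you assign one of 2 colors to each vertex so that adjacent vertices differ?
Yes, G is 2-colorable

A valid 2-coloring: color 1: [0, 4, 8, 10, 18]; color 2: [1, 6, 7, 13, 15].
(χ(G) = 2 ≤ 2.)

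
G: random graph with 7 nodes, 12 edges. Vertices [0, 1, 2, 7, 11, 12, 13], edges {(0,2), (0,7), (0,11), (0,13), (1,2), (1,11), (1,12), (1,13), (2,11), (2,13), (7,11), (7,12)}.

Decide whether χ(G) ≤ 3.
Yes, G is 3-colorable

A valid 3-coloring: color 1: [2, 7]; color 2: [0, 1]; color 3: [11, 12, 13].
(χ(G) = 3 ≤ 3.)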